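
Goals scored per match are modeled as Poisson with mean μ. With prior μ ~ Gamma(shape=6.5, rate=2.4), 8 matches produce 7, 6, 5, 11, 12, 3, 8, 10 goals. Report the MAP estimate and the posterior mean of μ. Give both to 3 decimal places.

MAP: 6.490. Posterior mean: 6.587.

Σ counts = 62. Posterior: Gamma(shape = 6.5+62 = 68.5, rate = 2.4+8 = 10.4).
Mode = (α−1)/β = 67.5/10.4 = 6.490.
Mean = α/β = 68.5/10.4 = 6.587.
The mean is pulled above the mode by the posterior's right skew.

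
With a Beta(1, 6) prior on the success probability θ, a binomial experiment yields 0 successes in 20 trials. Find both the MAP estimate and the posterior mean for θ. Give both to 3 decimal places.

Posterior: Beta(1+0, 6+20) = Beta(1, 26).
Since α = 1 ≤ 1 and β > 1, the Beta density is monotone decreasing on [0,1]; the mode is at 0.
Mean = 1/(1+26) = 0.037.

MAP estimate = 0.000, posterior mean = 0.037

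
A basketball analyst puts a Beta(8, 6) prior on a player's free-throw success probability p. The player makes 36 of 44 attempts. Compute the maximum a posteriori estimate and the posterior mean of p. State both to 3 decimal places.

MAP = 0.768; posterior mean = 0.759

Posterior: Beta(8+36, 6+8) = Beta(44, 14).
Mode = (44−1)/(44+14−2) = 43/56 = 0.768.
Mean = 44/(44+14) = 44/58 = 0.759.
The mean is pulled below the mode by the posterior's left skew.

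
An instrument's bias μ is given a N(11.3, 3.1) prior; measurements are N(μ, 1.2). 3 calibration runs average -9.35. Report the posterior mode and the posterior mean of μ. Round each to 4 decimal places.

Posterior for μ is Normal. Precision-weighted mean: (1/3.1·11.3 + 3/1.2·-9.35) / (1/3.1 + 3/1.2) = -6.9900.
A Normal posterior is symmetric, so mode = mean.

MAP = -6.9900, posterior mean = -6.9900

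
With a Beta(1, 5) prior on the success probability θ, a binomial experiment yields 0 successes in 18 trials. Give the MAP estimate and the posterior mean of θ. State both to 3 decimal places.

Posterior: Beta(1+0, 5+18) = Beta(1, 23).
Since α = 1 ≤ 1 and β > 1, the Beta density is monotone decreasing on [0,1]; the mode is at 0.
Mean = 1/(1+23) = 0.042.

MAP = 0.000, posterior mean = 0.042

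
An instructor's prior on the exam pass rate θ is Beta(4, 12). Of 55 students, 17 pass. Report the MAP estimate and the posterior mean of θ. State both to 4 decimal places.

Posterior: Beta(4+17, 12+38) = Beta(21, 50).
Mode = (21−1)/(21+50−2) = 20/69 = 0.2899.
Mean = 21/(21+50) = 21/71 = 0.2958.
Mean > mode: the posterior has a right tail.

MAP = 0.2899; posterior mean = 0.2958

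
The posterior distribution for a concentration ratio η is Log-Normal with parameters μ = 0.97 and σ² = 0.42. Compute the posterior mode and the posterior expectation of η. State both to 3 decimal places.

Mode = exp(μ − σ²) = exp(0.55) = 1.733.
Mean = exp(μ + σ²/2) = exp(1.180) = 3.254.
Right-skewed posterior ⇒ mode < mean.

MAP: 1.733. Posterior mean: 3.254.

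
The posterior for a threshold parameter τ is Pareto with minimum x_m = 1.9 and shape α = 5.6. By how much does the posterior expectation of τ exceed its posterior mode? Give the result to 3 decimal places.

The Pareto density is strictly decreasing on [x_m, ∞), so the mode is x_m = 1.900.
Mean = α·x_m/(α−1) = 5.6·1.9/4.6 = 2.313.
Difference = 2.313 − 1.900 = 0.413.
Right-skewed posterior ⇒ mode < mean.

0.413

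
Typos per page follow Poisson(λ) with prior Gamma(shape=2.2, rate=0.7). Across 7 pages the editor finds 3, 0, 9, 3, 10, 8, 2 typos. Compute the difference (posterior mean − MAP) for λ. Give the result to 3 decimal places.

0.130

Σ counts = 35. Posterior: Gamma(shape = 2.2+35 = 37.2, rate = 0.7+7 = 7.7).
Mode = (α−1)/β = 36.2/7.7 = 4.701.
Mean = α/β = 37.2/7.7 = 4.831.
Difference = 4.831 − 4.701 = 0.130.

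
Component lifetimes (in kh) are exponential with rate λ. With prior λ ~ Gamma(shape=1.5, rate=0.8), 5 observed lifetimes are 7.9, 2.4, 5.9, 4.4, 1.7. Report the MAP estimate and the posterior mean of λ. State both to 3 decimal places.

MAP = 0.238; posterior mean = 0.281

Σ times = 22.3. Posterior: Gamma(shape = 1.5+5 = 6.5, rate = 0.8+22.3 = 23.1).
Mode = (α−1)/β = 5.5/23.1 = 0.238.
Mean = α/β = 6.5/23.1 = 0.281.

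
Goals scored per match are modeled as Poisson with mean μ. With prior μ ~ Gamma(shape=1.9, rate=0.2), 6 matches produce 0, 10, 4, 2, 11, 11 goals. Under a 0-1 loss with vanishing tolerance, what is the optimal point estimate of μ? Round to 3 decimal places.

6.274

Σ counts = 38. Posterior: Gamma(shape = 1.9+38 = 39.9, rate = 0.2+6 = 6.2).
Mode = (α−1)/β = 38.9/6.2 = 6.274.
Mean = α/β = 39.9/6.2 = 6.435.
This is the posterior mode — the MAP estimate.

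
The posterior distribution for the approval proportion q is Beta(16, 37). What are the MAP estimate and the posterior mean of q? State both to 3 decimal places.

MAP = 0.294; posterior mean = 0.302

Mode = (16−1)/(16+37−2) = 15/51 = 0.294.
Mean = 16/(16+37) = 16/53 = 0.302.
The mean is pulled above the mode by the posterior's right skew.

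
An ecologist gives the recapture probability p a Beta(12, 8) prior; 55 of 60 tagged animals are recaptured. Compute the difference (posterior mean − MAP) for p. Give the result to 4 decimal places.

Posterior: Beta(12+55, 8+5) = Beta(67, 13).
Mode = (67−1)/(67+13−2) = 66/78 = 0.8462.
Mean = 67/(67+13) = 67/80 = 0.8375.
Difference = 0.8375 − 0.8462 = -0.0087.
Mode > mean: the posterior has a left tail.

-0.0087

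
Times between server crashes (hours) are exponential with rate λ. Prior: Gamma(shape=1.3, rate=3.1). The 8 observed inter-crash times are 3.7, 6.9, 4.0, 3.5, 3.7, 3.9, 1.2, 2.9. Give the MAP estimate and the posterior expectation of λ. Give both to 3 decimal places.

λ_MAP = 0.252, E[λ|data] = 0.283

Σ times = 29.8. Posterior: Gamma(shape = 1.3+8 = 9.3, rate = 3.1+29.8 = 32.9).
Mode = (α−1)/β = 8.3/32.9 = 0.252.
Mean = α/β = 9.3/32.9 = 0.283.
The posterior is right-skewed, so the mean exceeds the mode.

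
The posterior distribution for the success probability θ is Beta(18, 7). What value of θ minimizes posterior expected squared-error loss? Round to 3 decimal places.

Mode = (18−1)/(18+7−2) = 17/23 = 0.739.
Mean = 18/(18+7) = 18/25 = 0.720.
Squared-error loss ⇒ the optimal estimator is the posterior mean.

0.720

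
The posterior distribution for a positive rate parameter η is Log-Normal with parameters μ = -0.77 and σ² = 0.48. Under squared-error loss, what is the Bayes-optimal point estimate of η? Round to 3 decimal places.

0.589

Mode = exp(μ − σ²) = exp(-1.25) = 0.287.
Mean = exp(μ + σ²/2) = exp(-0.530) = 0.589.
Squared-error loss ⇒ the optimal estimator is the posterior mean.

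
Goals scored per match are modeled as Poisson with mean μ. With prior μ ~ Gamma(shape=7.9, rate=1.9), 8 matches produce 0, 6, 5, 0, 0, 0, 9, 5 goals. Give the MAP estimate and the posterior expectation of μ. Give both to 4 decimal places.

Σ counts = 25. Posterior: Gamma(shape = 7.9+25 = 32.9, rate = 1.9+8 = 9.9).
Mode = (α−1)/β = 31.9/9.9 = 3.2222.
Mean = α/β = 32.9/9.9 = 3.3232.

MAP = 3.2222, posterior mean = 3.3232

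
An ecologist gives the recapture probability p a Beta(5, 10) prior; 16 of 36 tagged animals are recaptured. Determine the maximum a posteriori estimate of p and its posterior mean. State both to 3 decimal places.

MAP: 0.408. Posterior mean: 0.412.

Posterior: Beta(5+16, 10+20) = Beta(21, 30).
Mode = (21−1)/(21+30−2) = 20/49 = 0.408.
Mean = 21/(21+30) = 21/51 = 0.412.
Mean > mode: the posterior has a right tail.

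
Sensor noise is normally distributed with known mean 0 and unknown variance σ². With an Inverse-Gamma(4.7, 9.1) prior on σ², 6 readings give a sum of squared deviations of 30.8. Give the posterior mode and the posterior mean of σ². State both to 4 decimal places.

MAP = 2.8161; posterior mean = 3.6567

Posterior: Inverse-Gamma(shape = 4.7+6/2 = 7.7, scale = 9.1+30.8/2 = 24.5).
Mode = β/(α+1) = 24.5/8.7 = 2.8161.
Mean = β/(α−1) = 24.5/6.7 = 3.6567.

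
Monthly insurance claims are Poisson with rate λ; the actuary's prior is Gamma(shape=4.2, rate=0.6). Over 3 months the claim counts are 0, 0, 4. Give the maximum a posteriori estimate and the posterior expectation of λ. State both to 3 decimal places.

maximum a posteriori estimate = 2.000, posterior expectation = 2.278

Σ counts = 4. Posterior: Gamma(shape = 4.2+4 = 8.2, rate = 0.6+3 = 3.6).
Mode = (α−1)/β = 7.2/3.6 = 2.000.
Mean = α/β = 8.2/3.6 = 2.278.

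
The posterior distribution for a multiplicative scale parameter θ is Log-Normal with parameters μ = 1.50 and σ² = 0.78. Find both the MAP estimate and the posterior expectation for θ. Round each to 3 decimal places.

MAP = 2.054; posterior mean = 6.619

Mode = exp(μ − σ²) = exp(0.72) = 2.054.
Mean = exp(μ + σ²/2) = exp(1.890) = 6.619.
Mean > mode: the posterior has a right tail.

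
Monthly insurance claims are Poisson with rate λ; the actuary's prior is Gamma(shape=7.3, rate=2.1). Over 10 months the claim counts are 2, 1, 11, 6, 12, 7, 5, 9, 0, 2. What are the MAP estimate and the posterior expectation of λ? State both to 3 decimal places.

MAP: 5.066. Posterior mean: 5.149.

Σ counts = 55. Posterior: Gamma(shape = 7.3+55 = 62.3, rate = 2.1+10 = 12.1).
Mode = (α−1)/β = 61.3/12.1 = 5.066.
Mean = α/β = 62.3/12.1 = 5.149.
The mean is pulled above the mode by the posterior's right skew.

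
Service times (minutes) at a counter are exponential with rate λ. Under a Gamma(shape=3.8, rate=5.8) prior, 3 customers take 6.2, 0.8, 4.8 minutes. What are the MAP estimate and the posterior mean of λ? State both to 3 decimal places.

Σ times = 11.8. Posterior: Gamma(shape = 3.8+3 = 6.8, rate = 5.8+11.8 = 17.6).
Mode = (α−1)/β = 5.8/17.6 = 0.330.
Mean = α/β = 6.8/17.6 = 0.386.

MAP = 0.330; posterior mean = 0.386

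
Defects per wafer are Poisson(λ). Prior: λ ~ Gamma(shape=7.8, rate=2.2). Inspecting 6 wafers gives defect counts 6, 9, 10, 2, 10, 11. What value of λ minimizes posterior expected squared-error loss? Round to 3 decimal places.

6.805

Σ counts = 48. Posterior: Gamma(shape = 7.8+48 = 55.8, rate = 2.2+6 = 8.2).
Mode = (α−1)/β = 54.8/8.2 = 6.683.
Mean = α/β = 55.8/8.2 = 6.805.
Squared-error loss ⇒ the optimal estimator is the posterior mean.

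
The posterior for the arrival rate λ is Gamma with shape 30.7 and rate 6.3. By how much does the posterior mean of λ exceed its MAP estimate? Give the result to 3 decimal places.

0.159

Mode = (α−1)/β = 29.7/6.3 = 4.714.
Mean = α/β = 30.7/6.3 = 4.873.
Difference = 4.873 − 4.714 = 0.159.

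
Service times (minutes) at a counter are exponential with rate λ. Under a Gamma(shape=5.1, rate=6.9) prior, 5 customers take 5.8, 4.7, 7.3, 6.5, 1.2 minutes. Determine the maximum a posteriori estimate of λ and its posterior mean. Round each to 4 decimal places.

MAP: 0.2809. Posterior mean: 0.3117.

Σ times = 25.5. Posterior: Gamma(shape = 5.1+5 = 10.1, rate = 6.9+25.5 = 32.4).
Mode = (α−1)/β = 9.1/32.4 = 0.2809.
Mean = α/β = 10.1/32.4 = 0.3117.
Mean > mode: the posterior has a right tail.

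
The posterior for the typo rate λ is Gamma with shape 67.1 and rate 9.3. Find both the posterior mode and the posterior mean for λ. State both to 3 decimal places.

MAP: 7.108. Posterior mean: 7.215.

Mode = (α−1)/β = 66.1/9.3 = 7.108.
Mean = α/β = 67.1/9.3 = 7.215.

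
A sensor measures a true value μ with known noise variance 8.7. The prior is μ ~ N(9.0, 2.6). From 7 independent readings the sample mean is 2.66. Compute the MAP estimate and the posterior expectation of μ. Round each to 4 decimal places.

MAP = 4.7105; posterior mean = 4.7105

Posterior for μ is Normal. Precision-weighted mean: (1/2.6·9.0 + 7/8.7·2.66) / (1/2.6 + 7/8.7) = 4.7105.
A Normal posterior is symmetric, so mode = mean.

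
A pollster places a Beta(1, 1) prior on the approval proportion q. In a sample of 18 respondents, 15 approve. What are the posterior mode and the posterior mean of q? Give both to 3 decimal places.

Posterior: Beta(1+15, 1+3) = Beta(16, 4).
Mode = (16−1)/(16+4−2) = 15/18 = 0.833.
With a flat prior the MAP equals the MLE, 15/18.
Mean = 16/(16+4) = 16/20 = 0.800.

MAP = 0.833; posterior mean = 0.800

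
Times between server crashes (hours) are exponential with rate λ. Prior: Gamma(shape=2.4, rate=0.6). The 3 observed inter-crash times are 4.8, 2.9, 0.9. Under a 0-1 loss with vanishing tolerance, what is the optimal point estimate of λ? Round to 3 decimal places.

0.478

Σ times = 8.6. Posterior: Gamma(shape = 2.4+3 = 5.4, rate = 0.6+8.6 = 9.2).
Mode = (α−1)/β = 4.4/9.2 = 0.478.
Mean = α/β = 5.4/9.2 = 0.587.
This is the posterior mode — the MAP estimate.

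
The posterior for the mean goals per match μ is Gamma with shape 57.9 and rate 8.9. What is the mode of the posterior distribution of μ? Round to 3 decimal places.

6.393

Mode = (α−1)/β = 56.9/8.9 = 6.393.
Mean = α/β = 57.9/8.9 = 6.506.
This is the posterior mode — the MAP estimate.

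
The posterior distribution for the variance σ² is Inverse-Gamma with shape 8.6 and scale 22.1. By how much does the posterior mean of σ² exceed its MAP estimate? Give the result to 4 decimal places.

0.6058

Mode = β/(α+1) = 22.1/9.6 = 2.3021.
Mean = β/(α−1) = 22.1/7.6 = 2.9079.
Difference = 2.9079 − 2.3021 = 0.6058.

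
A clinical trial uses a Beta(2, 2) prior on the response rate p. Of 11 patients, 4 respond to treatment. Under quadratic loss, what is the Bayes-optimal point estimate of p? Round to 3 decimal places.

Posterior: Beta(2+4, 2+7) = Beta(6, 9).
Mode = (6−1)/(6+9−2) = 5/13 = 0.385.
Mean = 6/(6+9) = 6/15 = 0.400.
Quadratic loss ⇒ the optimal estimator is the posterior mean.

0.400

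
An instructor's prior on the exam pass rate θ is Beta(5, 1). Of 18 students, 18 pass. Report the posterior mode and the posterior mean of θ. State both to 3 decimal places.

MAP = 1.000, posterior mean = 0.958

Posterior: Beta(5+18, 1+0) = Beta(23, 1).
Since β = 1 ≤ 1 and α > 1, the Beta density is monotone increasing on [0,1]; the mode is at 1.
Mean = 23/(23+1) = 0.958.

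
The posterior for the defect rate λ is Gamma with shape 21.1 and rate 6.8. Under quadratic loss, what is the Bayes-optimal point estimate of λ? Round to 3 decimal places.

3.103

Mode = (α−1)/β = 20.1/6.8 = 2.956.
Mean = α/β = 21.1/6.8 = 3.103.
Quadratic loss ⇒ the optimal estimator is the posterior mean.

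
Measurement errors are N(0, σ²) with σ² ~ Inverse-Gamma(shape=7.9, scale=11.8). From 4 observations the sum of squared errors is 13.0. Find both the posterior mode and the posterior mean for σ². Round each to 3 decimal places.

posterior mode = 1.679, posterior mean = 2.056

Posterior: Inverse-Gamma(shape = 7.9+4/2 = 9.9, scale = 11.8+13.0/2 = 18.3).
Mode = β/(α+1) = 18.3/10.9 = 1.679.
Mean = β/(α−1) = 18.3/8.9 = 2.056.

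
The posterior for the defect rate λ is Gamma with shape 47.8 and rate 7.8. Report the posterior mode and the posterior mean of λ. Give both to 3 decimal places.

Mode = (α−1)/β = 46.8/7.8 = 6.000.
Mean = α/β = 47.8/7.8 = 6.128.

λ_MAP = 6.000, E[λ|data] = 6.128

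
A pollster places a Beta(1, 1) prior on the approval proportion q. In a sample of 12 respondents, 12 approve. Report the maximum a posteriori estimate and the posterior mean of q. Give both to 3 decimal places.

q_MAP = 1.000, E[q|data] = 0.929

Posterior: Beta(1+12, 1+0) = Beta(13, 1).
Since β = 1 ≤ 1 and α > 1, the Beta density is monotone increasing on [0,1]; the mode is at 1.
Mean = 13/(13+1) = 0.929.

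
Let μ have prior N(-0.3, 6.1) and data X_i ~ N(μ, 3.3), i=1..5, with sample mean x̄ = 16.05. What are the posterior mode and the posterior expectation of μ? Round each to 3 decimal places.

Posterior for μ is Normal. Precision-weighted mean: (1/6.1·-0.3 + 5/3.3·16.05) / (1/6.1 + 5/3.3) = 14.454.
A Normal posterior is symmetric, so mode = mean.

MAP = 14.454; posterior mean = 14.454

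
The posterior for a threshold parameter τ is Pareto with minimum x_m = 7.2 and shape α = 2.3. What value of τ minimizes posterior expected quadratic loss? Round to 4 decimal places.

The Pareto density is strictly decreasing on [x_m, ∞), so the mode is x_m = 7.2000.
Mean = α·x_m/(α−1) = 2.3·7.2/1.3 = 12.7385.
Quadratic loss ⇒ the optimal estimator is the posterior mean.

12.7385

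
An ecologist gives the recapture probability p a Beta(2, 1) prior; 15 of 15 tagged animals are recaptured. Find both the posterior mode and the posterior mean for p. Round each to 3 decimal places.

Posterior: Beta(2+15, 1+0) = Beta(17, 1).
Since β = 1 ≤ 1 and α > 1, the Beta density is monotone increasing on [0,1]; the mode is at 1.
Mean = 17/(17+1) = 0.944.
The posterior is left-skewed, so the mode exceeds the mean.

posterior mode = 1.000, posterior mean = 0.944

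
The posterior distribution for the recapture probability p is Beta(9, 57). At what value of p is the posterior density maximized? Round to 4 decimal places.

Mode = (9−1)/(9+57−2) = 8/64 = 0.1250.
Mean = 9/(9+57) = 9/66 = 0.1364.
This is the posterior mode — the MAP estimate.

0.1250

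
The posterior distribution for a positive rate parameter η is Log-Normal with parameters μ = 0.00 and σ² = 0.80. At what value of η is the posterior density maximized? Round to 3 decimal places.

Mode = exp(μ − σ²) = exp(-0.80) = 0.449.
Mean = exp(μ + σ²/2) = exp(0.400) = 1.492.
This is the posterior mode — the MAP estimate.

0.449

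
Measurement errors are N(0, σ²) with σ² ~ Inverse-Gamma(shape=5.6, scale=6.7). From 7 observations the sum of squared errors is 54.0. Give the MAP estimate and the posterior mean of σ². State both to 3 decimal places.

MAP: 3.337. Posterior mean: 4.160.

Posterior: Inverse-Gamma(shape = 5.6+7/2 = 9.1, scale = 6.7+54.0/2 = 33.7).
Mode = β/(α+1) = 33.7/10.1 = 3.337.
Mean = β/(α−1) = 33.7/8.1 = 4.160.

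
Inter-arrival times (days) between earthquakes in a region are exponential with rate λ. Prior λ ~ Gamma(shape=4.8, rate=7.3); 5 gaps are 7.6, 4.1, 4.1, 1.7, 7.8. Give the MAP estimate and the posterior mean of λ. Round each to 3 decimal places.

Σ times = 25.3. Posterior: Gamma(shape = 4.8+5 = 9.8, rate = 7.3+25.3 = 32.6).
Mode = (α−1)/β = 8.8/32.6 = 0.270.
Mean = α/β = 9.8/32.6 = 0.301.

MAP = 0.270; posterior mean = 0.301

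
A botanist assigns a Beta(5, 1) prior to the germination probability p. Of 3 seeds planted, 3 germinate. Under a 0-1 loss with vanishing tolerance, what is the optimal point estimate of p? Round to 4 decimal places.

Posterior: Beta(5+3, 1+0) = Beta(8, 1).
Since β = 1 ≤ 1 and α > 1, the Beta density is monotone increasing on [0,1]; the mode is at 1.
Mean = 8/(8+1) = 0.8889.
This is the posterior mode — the MAP estimate.

1.0000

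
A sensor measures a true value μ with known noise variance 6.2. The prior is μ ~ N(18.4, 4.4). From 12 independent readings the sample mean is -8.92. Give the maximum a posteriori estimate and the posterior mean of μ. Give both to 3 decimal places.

Posterior for μ is Normal. Precision-weighted mean: (1/4.4·18.4 + 12/6.2·-8.92) / (1/4.4 + 12/6.2) = -6.049.
A Normal posterior is symmetric, so mode = mean.

μ_MAP = -6.049, E[μ|data] = -6.049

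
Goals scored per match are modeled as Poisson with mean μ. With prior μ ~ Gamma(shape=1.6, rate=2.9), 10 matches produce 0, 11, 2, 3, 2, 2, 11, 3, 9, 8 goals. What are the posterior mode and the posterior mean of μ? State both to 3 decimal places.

Σ counts = 51. Posterior: Gamma(shape = 1.6+51 = 52.6, rate = 2.9+10 = 12.9).
Mode = (α−1)/β = 51.6/12.9 = 4.000.
Mean = α/β = 52.6/12.9 = 4.078.

MAP: 4.000. Posterior mean: 4.078.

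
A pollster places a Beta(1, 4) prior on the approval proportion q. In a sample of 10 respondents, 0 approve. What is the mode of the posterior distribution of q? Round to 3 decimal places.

0.000

Posterior: Beta(1+0, 4+10) = Beta(1, 14).
Since α = 1 ≤ 1 and β > 1, the Beta density is monotone decreasing on [0,1]; the mode is at 0.
Mean = 1/(1+14) = 0.067.
This is the posterior mode — the MAP estimate.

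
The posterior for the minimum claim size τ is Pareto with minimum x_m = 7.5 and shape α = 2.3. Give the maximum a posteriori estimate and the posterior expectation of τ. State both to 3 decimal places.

The Pareto density is strictly decreasing on [x_m, ∞), so the mode is x_m = 7.500.
Mean = α·x_m/(α−1) = 2.3·7.5/1.3 = 13.269.

MAP = 7.500; posterior mean = 13.269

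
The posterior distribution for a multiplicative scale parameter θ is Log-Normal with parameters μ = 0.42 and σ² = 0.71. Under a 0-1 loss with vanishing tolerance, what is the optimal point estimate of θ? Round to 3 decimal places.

Mode = exp(μ − σ²) = exp(-0.29) = 0.748.
Mean = exp(μ + σ²/2) = exp(0.775) = 2.171.
This is the posterior mode — the MAP estimate.

0.748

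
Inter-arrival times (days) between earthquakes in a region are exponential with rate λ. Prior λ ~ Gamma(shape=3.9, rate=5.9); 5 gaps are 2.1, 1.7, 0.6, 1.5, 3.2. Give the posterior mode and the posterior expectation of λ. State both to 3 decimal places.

Σ times = 9.1. Posterior: Gamma(shape = 3.9+5 = 8.9, rate = 5.9+9.1 = 15.0).
Mode = (α−1)/β = 7.9/15.0 = 0.527.
Mean = α/β = 8.9/15.0 = 0.593.

posterior mode = 0.527, posterior expectation = 0.593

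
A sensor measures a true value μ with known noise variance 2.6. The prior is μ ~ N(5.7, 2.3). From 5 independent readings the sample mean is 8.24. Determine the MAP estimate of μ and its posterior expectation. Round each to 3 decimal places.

MAP: 7.772. Posterior mean: 7.772.

Posterior for μ is Normal. Precision-weighted mean: (1/2.3·5.7 + 5/2.6·8.24) / (1/2.3 + 5/2.6) = 7.772.
A Normal posterior is symmetric, so mode = mean.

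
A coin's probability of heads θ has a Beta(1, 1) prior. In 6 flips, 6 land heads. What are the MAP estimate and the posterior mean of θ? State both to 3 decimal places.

MAP = 1.000, posterior mean = 0.875

Posterior: Beta(1+6, 1+0) = Beta(7, 1).
Since β = 1 ≤ 1 and α > 1, the Beta density is monotone increasing on [0,1]; the mode is at 1.
Mean = 7/(7+1) = 0.875.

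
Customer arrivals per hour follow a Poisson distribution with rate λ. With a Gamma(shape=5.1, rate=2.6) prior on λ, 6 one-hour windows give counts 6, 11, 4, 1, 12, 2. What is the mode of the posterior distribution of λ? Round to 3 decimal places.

4.663

Σ counts = 36. Posterior: Gamma(shape = 5.1+36 = 41.1, rate = 2.6+6 = 8.6).
Mode = (α−1)/β = 40.1/8.6 = 4.663.
Mean = α/β = 41.1/8.6 = 4.779.
This is the posterior mode — the MAP estimate.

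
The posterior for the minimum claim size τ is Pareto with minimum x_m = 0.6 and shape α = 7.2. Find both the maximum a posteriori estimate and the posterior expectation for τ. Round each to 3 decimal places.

τ_MAP = 0.600, E[τ|data] = 0.697

The Pareto density is strictly decreasing on [x_m, ∞), so the mode is x_m = 0.600.
Mean = α·x_m/(α−1) = 7.2·0.6/6.2 = 0.697.
The posterior is right-skewed, so the mean exceeds the mode.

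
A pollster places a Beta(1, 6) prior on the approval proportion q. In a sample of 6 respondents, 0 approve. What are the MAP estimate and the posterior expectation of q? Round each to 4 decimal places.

Posterior: Beta(1+0, 6+6) = Beta(1, 12).
Since α = 1 ≤ 1 and β > 1, the Beta density is monotone decreasing on [0,1]; the mode is at 0.
Mean = 1/(1+12) = 0.0769.

MAP = 0.0000; posterior mean = 0.0769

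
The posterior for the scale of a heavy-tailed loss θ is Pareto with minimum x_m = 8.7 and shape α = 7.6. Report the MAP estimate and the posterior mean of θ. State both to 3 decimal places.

The Pareto density is strictly decreasing on [x_m, ∞), so the mode is x_m = 8.700.
Mean = α·x_m/(α−1) = 7.6·8.7/6.6 = 10.018.

θ_MAP = 8.700, E[θ|data] = 10.018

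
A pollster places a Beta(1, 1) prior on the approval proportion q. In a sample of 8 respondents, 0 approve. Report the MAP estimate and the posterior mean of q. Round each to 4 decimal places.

MAP = 0.0000, posterior mean = 0.1000

Posterior: Beta(1+0, 1+8) = Beta(1, 9).
Since α = 1 ≤ 1 and β > 1, the Beta density is monotone decreasing on [0,1]; the mode is at 0.
Mean = 1/(1+9) = 0.1000.
The posterior is right-skewed, so the mean exceeds the mode.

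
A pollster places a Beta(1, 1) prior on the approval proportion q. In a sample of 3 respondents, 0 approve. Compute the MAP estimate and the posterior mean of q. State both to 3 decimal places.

Posterior: Beta(1+0, 1+3) = Beta(1, 4).
Since α = 1 ≤ 1 and β > 1, the Beta density is monotone decreasing on [0,1]; the mode is at 0.
Mean = 1/(1+4) = 0.200.
Mean > mode: the posterior has a right tail.

MAP = 0.000; posterior mean = 0.200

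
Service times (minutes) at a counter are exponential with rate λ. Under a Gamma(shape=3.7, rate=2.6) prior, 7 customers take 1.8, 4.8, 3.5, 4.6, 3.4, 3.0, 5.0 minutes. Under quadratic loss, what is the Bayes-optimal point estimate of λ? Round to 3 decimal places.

Σ times = 26.1. Posterior: Gamma(shape = 3.7+7 = 10.7, rate = 2.6+26.1 = 28.7).
Mode = (α−1)/β = 9.7/28.7 = 0.338.
Mean = α/β = 10.7/28.7 = 0.373.
Quadratic loss ⇒ the optimal estimator is the posterior mean.

0.373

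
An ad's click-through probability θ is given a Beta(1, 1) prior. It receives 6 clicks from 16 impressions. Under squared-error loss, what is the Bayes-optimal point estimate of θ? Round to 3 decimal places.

0.389

Posterior: Beta(1+6, 1+10) = Beta(7, 11).
Mode = (7−1)/(7+11−2) = 6/16 = 0.375.
With a flat prior the MAP equals the MLE, 6/16.
Mean = 7/(7+11) = 7/18 = 0.389.
Squared-error loss ⇒ the optimal estimator is the posterior mean.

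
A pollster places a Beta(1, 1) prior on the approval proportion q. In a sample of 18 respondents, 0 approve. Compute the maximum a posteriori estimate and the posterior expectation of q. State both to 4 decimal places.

MAP = 0.0000, posterior mean = 0.0500

Posterior: Beta(1+0, 1+18) = Beta(1, 19).
Since α = 1 ≤ 1 and β > 1, the Beta density is monotone decreasing on [0,1]; the mode is at 0.
Mean = 1/(1+19) = 0.0500.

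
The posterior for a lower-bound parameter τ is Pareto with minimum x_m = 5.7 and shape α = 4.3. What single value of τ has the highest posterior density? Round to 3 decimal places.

5.700

The Pareto density is strictly decreasing on [x_m, ∞), so the mode is x_m = 5.700.
Mean = α·x_m/(α−1) = 4.3·5.7/3.3 = 7.427.
This is the posterior mode — the MAP estimate.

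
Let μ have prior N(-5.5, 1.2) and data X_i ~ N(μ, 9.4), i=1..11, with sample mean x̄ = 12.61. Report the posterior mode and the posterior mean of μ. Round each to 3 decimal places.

MAP = 5.078, posterior mean = 5.078

Posterior for μ is Normal. Precision-weighted mean: (1/1.2·-5.5 + 11/9.4·12.61) / (1/1.2 + 11/9.4) = 5.078.
A Normal posterior is symmetric, so mode = mean.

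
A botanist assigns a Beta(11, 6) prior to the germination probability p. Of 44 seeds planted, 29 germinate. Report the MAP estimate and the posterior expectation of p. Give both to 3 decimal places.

MAP estimate = 0.661, posterior expectation = 0.656

Posterior: Beta(11+29, 6+15) = Beta(40, 21).
Mode = (40−1)/(40+21−2) = 39/59 = 0.661.
Mean = 40/(40+21) = 40/61 = 0.656.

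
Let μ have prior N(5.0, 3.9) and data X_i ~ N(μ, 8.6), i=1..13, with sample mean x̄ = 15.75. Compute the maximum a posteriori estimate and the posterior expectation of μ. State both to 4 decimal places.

MAP = 14.1910; posterior mean = 14.1910

Posterior for μ is Normal. Precision-weighted mean: (1/3.9·5.0 + 13/8.6·15.75) / (1/3.9 + 13/8.6) = 14.1910.
A Normal posterior is symmetric, so mode = mean.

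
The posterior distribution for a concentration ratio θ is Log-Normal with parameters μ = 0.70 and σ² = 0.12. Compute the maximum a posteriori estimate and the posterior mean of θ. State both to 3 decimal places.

MAP = 1.786, posterior mean = 2.138

Mode = exp(μ − σ²) = exp(0.58) = 1.786.
Mean = exp(μ + σ²/2) = exp(0.760) = 2.138.
Mean > mode: the posterior has a right tail.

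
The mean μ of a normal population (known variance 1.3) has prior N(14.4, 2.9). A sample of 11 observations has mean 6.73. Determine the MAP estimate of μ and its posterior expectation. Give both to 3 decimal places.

MAP estimate = 7.030, posterior expectation = 7.030

Posterior for μ is Normal. Precision-weighted mean: (1/2.9·14.4 + 11/1.3·6.73) / (1/2.9 + 11/1.3) = 7.030.
A Normal posterior is symmetric, so mode = mean.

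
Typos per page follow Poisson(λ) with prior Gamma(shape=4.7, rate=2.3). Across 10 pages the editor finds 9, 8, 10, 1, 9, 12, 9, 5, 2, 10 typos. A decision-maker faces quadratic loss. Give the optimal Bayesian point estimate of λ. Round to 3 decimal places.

6.480

Σ counts = 75. Posterior: Gamma(shape = 4.7+75 = 79.7, rate = 2.3+10 = 12.3).
Mode = (α−1)/β = 78.7/12.3 = 6.398.
Mean = α/β = 79.7/12.3 = 6.480.
Quadratic loss ⇒ the optimal estimator is the posterior mean.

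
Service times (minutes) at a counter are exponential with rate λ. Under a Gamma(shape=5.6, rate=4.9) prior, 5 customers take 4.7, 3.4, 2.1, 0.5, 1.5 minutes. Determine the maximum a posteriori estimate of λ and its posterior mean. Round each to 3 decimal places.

Σ times = 12.2. Posterior: Gamma(shape = 5.6+5 = 10.6, rate = 4.9+12.2 = 17.1).
Mode = (α−1)/β = 9.6/17.1 = 0.561.
Mean = α/β = 10.6/17.1 = 0.620.
The mean is pulled above the mode by the posterior's right skew.

MAP: 0.561. Posterior mean: 0.620.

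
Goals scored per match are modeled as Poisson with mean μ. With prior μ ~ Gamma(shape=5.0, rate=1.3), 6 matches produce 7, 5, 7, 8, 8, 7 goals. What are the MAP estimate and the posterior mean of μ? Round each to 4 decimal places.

Σ counts = 42. Posterior: Gamma(shape = 5.0+42 = 47.0, rate = 1.3+6 = 7.3).
Mode = (α−1)/β = 46.0/7.3 = 6.3014.
Mean = α/β = 47.0/7.3 = 6.4384.

μ_MAP = 6.3014, E[μ|data] = 6.4384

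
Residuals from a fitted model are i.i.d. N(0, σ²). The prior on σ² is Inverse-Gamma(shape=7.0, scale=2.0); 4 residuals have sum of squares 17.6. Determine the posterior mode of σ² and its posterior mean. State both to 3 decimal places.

Posterior: Inverse-Gamma(shape = 7.0+4/2 = 9.0, scale = 2.0+17.6/2 = 10.8).
Mode = β/(α+1) = 10.8/10.0 = 1.080.
Mean = β/(α−1) = 10.8/8.0 = 1.350.

MAP = 1.080; posterior mean = 1.350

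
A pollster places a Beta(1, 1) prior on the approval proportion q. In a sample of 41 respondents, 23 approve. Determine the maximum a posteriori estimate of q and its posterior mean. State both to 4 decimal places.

q_MAP = 0.5610, E[q|data] = 0.5581

Posterior: Beta(1+23, 1+18) = Beta(24, 19).
Mode = (24−1)/(24+19−2) = 23/41 = 0.5610.
With a flat prior the MAP equals the MLE, 23/41.
Mean = 24/(24+19) = 24/43 = 0.5581.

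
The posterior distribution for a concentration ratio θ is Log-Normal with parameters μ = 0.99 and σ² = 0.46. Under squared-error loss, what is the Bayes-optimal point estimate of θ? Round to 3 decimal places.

3.387

Mode = exp(μ − σ²) = exp(0.53) = 1.699.
Mean = exp(μ + σ²/2) = exp(1.220) = 3.387.
Squared-error loss ⇒ the optimal estimator is the posterior mean.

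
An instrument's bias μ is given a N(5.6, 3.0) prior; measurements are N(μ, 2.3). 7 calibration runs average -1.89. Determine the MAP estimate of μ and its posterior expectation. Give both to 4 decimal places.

Posterior for μ is Normal. Precision-weighted mean: (1/3.0·5.6 + 7/2.3·-1.89) / (1/3.0 + 7/2.3) = -1.1506.
A Normal posterior is symmetric, so mode = mean.

μ_MAP = -1.1506, E[μ|data] = -1.1506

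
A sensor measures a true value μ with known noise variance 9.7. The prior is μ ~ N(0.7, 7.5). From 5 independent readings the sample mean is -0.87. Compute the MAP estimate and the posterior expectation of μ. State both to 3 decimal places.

Posterior for μ is Normal. Precision-weighted mean: (1/7.5·0.7 + 5/9.7·-0.87) / (1/7.5 + 5/9.7) = -0.547.
A Normal posterior is symmetric, so mode = mean.

μ_MAP = -0.547, E[μ|data] = -0.547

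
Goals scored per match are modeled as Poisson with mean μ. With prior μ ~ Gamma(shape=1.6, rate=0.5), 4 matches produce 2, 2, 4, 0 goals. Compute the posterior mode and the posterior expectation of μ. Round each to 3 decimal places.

Σ counts = 8. Posterior: Gamma(shape = 1.6+8 = 9.6, rate = 0.5+4 = 4.5).
Mode = (α−1)/β = 8.6/4.5 = 1.911.
Mean = α/β = 9.6/4.5 = 2.133.
Right-skewed posterior ⇒ mode < mean.

MAP = 1.911, posterior mean = 2.133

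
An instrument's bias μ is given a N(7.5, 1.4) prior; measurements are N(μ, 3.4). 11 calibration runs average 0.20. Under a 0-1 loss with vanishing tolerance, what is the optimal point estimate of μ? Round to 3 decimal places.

1.520

Posterior for μ is Normal. Precision-weighted mean: (1/1.4·7.5 + 11/3.4·0.20) / (1/1.4 + 11/3.4) = 1.520.
A Normal posterior is symmetric, so mode = mean.
This is the posterior mode — the MAP estimate.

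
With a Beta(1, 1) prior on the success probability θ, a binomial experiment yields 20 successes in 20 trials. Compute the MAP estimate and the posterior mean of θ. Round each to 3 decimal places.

MAP = 1.000, posterior mean = 0.955

Posterior: Beta(1+20, 1+0) = Beta(21, 1).
Since β = 1 ≤ 1 and α > 1, the Beta density is monotone increasing on [0,1]; the mode is at 1.
Mean = 21/(21+1) = 0.955.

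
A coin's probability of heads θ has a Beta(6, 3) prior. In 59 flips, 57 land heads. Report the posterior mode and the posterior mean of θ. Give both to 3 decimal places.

MAP = 0.939, posterior mean = 0.926

Posterior: Beta(6+57, 3+2) = Beta(63, 5).
Mode = (63−1)/(63+5−2) = 62/66 = 0.939.
Mean = 63/(63+5) = 63/68 = 0.926.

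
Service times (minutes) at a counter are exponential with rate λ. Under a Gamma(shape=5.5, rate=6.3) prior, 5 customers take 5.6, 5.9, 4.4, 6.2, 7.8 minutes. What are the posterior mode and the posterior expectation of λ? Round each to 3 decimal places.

MAP = 0.262, posterior mean = 0.290

Σ times = 29.9. Posterior: Gamma(shape = 5.5+5 = 10.5, rate = 6.3+29.9 = 36.2).
Mode = (α−1)/β = 9.5/36.2 = 0.262.
Mean = α/β = 10.5/36.2 = 0.290.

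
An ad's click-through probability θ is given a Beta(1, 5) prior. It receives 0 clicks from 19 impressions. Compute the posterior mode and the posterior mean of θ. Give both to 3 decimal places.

posterior mode = 0.000, posterior mean = 0.040

Posterior: Beta(1+0, 5+19) = Beta(1, 24).
Since α = 1 ≤ 1 and β > 1, the Beta density is monotone decreasing on [0,1]; the mode is at 0.
Mean = 1/(1+24) = 0.040.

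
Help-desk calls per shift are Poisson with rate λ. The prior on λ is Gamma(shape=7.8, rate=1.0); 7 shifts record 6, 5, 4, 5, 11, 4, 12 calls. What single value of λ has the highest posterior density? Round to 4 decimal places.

Σ counts = 47. Posterior: Gamma(shape = 7.8+47 = 54.8, rate = 1.0+7 = 8.0).
Mode = (α−1)/β = 53.8/8.0 = 6.7250.
Mean = α/β = 54.8/8.0 = 6.8500.
This is the posterior mode — the MAP estimate.

6.7250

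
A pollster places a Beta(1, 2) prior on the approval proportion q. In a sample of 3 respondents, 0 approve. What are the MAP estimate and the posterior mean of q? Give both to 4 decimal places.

MAP = 0.0000; posterior mean = 0.1667

Posterior: Beta(1+0, 2+3) = Beta(1, 5).
Since α = 1 ≤ 1 and β > 1, the Beta density is monotone decreasing on [0,1]; the mode is at 0.
Mean = 1/(1+5) = 0.1667.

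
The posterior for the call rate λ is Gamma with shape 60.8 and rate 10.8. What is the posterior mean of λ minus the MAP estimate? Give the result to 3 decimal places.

Mode = (α−1)/β = 59.8/10.8 = 5.537.
Mean = α/β = 60.8/10.8 = 5.630.
Difference = 5.630 − 5.537 = 0.093.
Right-skewed posterior ⇒ mode < mean.

0.093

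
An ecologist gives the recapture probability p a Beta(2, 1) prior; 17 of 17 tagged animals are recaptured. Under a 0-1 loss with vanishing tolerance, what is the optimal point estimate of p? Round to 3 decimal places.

1.000

Posterior: Beta(2+17, 1+0) = Beta(19, 1).
Since β = 1 ≤ 1 and α > 1, the Beta density is monotone increasing on [0,1]; the mode is at 1.
Mean = 19/(19+1) = 0.950.
This is the posterior mode — the MAP estimate.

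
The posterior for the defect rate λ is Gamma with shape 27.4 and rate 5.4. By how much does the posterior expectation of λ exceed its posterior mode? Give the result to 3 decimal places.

0.185

Mode = (α−1)/β = 26.4/5.4 = 4.889.
Mean = α/β = 27.4/5.4 = 5.074.
Difference = 5.074 − 4.889 = 0.185.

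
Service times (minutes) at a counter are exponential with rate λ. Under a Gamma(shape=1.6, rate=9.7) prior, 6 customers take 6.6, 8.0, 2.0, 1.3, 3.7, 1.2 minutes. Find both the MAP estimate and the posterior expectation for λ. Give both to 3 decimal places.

Σ times = 22.8. Posterior: Gamma(shape = 1.6+6 = 7.6, rate = 9.7+22.8 = 32.5).
Mode = (α−1)/β = 6.6/32.5 = 0.203.
Mean = α/β = 7.6/32.5 = 0.234.

λ_MAP = 0.203, E[λ|data] = 0.234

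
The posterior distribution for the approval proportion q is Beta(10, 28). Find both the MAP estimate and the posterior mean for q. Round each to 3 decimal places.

Mode = (10−1)/(10+28−2) = 9/36 = 0.250.
Mean = 10/(10+28) = 10/38 = 0.263.
Right-skewed posterior ⇒ mode < mean.

MAP = 0.250, posterior mean = 0.263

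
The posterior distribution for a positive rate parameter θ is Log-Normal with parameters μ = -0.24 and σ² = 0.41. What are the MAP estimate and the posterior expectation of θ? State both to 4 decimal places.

MAP = 0.5220; posterior mean = 0.9656

Mode = exp(μ − σ²) = exp(-0.65) = 0.5220.
Mean = exp(μ + σ²/2) = exp(-0.035) = 0.9656.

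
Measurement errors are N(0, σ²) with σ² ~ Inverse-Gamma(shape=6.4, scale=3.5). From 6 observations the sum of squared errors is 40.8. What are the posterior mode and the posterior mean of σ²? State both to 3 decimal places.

MAP = 2.298; posterior mean = 2.845

Posterior: Inverse-Gamma(shape = 6.4+6/2 = 9.4, scale = 3.5+40.8/2 = 23.9).
Mode = β/(α+1) = 23.9/10.4 = 2.298.
Mean = β/(α−1) = 23.9/8.4 = 2.845.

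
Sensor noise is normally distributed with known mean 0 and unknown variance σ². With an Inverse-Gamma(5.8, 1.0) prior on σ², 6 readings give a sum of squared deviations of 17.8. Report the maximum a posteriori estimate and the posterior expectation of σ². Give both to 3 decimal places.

maximum a posteriori estimate = 1.010, posterior expectation = 1.269

Posterior: Inverse-Gamma(shape = 5.8+6/2 = 8.8, scale = 1.0+17.8/2 = 9.9).
Mode = β/(α+1) = 9.9/9.8 = 1.010.
Mean = β/(α−1) = 9.9/7.8 = 1.269.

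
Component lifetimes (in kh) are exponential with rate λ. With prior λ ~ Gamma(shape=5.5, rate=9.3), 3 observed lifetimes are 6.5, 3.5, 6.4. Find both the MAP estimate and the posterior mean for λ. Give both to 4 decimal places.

Σ times = 16.4. Posterior: Gamma(shape = 5.5+3 = 8.5, rate = 9.3+16.4 = 25.7).
Mode = (α−1)/β = 7.5/25.7 = 0.2918.
Mean = α/β = 8.5/25.7 = 0.3307.

MAP = 0.2918; posterior mean = 0.3307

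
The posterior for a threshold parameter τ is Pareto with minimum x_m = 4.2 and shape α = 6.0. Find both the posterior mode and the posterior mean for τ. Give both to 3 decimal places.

τ_MAP = 4.200, E[τ|data] = 5.040

The Pareto density is strictly decreasing on [x_m, ∞), so the mode is x_m = 4.200.
Mean = α·x_m/(α−1) = 6.0·4.2/5.0 = 5.040.
Mean > mode: the posterior has a right tail.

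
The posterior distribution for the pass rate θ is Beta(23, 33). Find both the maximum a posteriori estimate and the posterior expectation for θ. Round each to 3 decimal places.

Mode = (23−1)/(23+33−2) = 22/54 = 0.407.
Mean = 23/(23+33) = 23/56 = 0.411.

MAP: 0.407. Posterior mean: 0.411.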